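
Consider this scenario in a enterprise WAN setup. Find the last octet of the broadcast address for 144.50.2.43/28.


Given: IP = 144.50.2.43, prefix = /28
Host bits = 32 - 28 = 4
Network last octet = 43 AND mask = 32
Host part size = 2^4 - 1 = 15
Broadcast last octet = 32 OR 15 = 47

47


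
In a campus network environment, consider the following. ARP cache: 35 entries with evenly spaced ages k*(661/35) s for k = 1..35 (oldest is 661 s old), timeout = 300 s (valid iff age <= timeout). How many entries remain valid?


Ages are k * 661/35 s for k = 1..35 (spacing = 18.8857 s).
Entry k is valid iff k * 661/35 <= 300 iff k <= 35 * 300 / 661 = 15.8850
n_valid = floor(15.8850) = 15
(n_stale = 35 - 15 = 20)

15


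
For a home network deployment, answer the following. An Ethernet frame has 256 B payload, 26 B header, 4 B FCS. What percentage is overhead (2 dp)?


Given: payload = 256 B, header = 26 B, trailer = 4 B
Overhead bytes = header + trailer = 26 + 4 = 30
Total frame = payload + overhead = 256 + 30 = 286
Overhead % = 30 / 286 * 100 = 10.4895% -> 10.49% (2 dp)

10.49


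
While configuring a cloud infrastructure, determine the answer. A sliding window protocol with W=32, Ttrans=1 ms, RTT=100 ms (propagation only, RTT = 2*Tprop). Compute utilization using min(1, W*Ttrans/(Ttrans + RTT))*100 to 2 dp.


Given: W = 32, Ttrans = 1 ms, RTT = 100 ms (= 2 * Tprop, Tprop = 50 ms)
Cycle time = Ttrans + RTT = 1 + 100 = 101 ms (first packet sent until its ACK returns)
W * Ttrans = 32 * 1 = 32 ms of sending per cycle
W * Ttrans / (Ttrans + RTT) = 32 / 101 = 0.316832
U = min(1, 0.316832) = 0.316832
U% = 31.68%

31.68


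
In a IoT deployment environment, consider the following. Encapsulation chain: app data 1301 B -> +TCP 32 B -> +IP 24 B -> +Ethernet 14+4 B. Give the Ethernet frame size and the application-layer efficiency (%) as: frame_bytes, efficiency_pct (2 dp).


TCP segment = 1301 + 32 = 1333 B
IP packet = 1333 + 24 = 1357 B
Ethernet frame = 1357 + 14 + 4 = 1375 B
Efficiency = app / frame = 1301 / 1375 = 0.946182 = 94.6182% -> 94.62% (2 dp)

1375, 94.62


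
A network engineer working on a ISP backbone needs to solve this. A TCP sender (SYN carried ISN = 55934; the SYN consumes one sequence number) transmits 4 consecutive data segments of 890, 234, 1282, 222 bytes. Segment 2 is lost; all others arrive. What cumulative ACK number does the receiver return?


SYN uses sequence number 55934; first data byte = ISN + 1 = 55935.
Segment 1: SEQ = 55935, len = 890 B, covers [55935, 56824]
Segment 2: SEQ = 56825, len = 234 B, covers [56825, 57058] [LOST]
Segment 3: SEQ = 57059, len = 1282 B, covers [57059, 58340]
Segment 4: SEQ = 58341, len = 222 B, covers [58341, 58562]
In-order data received: bytes [55935, 56824] (segments 1..1).
Segment 2 missing -> gap begins at byte 56825; later segments buffered out of order.
Cumulative ACK = next expected in-order byte = 55935 + 890 = 56825

56825


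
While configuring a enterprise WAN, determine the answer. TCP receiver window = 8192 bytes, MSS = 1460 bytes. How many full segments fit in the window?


Given: RWND = 8192 bytes, MSS = 1460 bytes
Full segments = floor(RWND / MSS)
Full segments = floor(8192 / 1460)
Full segments = floor(5.611) = 5

5


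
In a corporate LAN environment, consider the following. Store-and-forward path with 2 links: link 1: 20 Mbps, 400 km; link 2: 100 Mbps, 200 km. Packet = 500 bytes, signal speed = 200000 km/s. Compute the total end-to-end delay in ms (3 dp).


Packet = 500 bytes = 4000 bits. Store-and-forward: sum (t_trans + t_prop) per link.
Link 1: t_trans = 4000/(20*10^6) s = 0.2000 ms; t_prop = 400/200000 s = 2.0000 ms; subtotal = 2.2000 ms
Link 2: t_trans = 4000/(100*10^6) s = 0.0400 ms; t_prop = 200/200000 s = 1.0000 ms; subtotal = 1.0400 ms
End-to-end = 2.2000 + 1.0400 = 3.2400 ms -> 3.240 ms (3 dp)

3.240


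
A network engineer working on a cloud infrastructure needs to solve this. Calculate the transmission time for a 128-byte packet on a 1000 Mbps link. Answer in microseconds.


Given: packet = 128 bytes, bandwidth = 1000 Mbps
Packet in bits = 128 * 8 = 1024 bits
Bandwidth = 1000 * 10^6 = 1000000000 bps
Time = 1024 / 1000000000 seconds
Time in us = 1024 * 10^6 / 1000000000 = 1.024

1.024


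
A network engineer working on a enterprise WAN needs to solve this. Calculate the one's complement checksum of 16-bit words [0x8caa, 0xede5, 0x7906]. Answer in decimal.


Given words: [0x8caa, 0xede5, 0x7906]
Step 1: Sum all words
Raw sum = 36010 + 60901 + 30982 = 127893
Step 2: Fold carry: (62357 + 1) = 62358
One's complement = ~62358 & 0xFFFF = 3177

3177


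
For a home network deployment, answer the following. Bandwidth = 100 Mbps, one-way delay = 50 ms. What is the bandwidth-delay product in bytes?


Given: bandwidth = 100 Mbps, delay = 50 ms
BDP in bits = 100 * 10^6 * 50 / 1000
BDP in bits = 5000000
BDP in bytes = 5000000 / 8 = 625000

625000


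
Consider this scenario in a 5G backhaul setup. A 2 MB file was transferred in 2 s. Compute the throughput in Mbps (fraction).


Given: file = 2 MB, time = 2 s
File in Mb = 2 * 8 = 16 Mb
Throughput = 16 / 2 Mbps
Throughput = 8 Mbps

8


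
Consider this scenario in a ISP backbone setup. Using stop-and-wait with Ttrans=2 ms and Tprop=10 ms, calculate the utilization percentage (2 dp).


Given: Ttrans = 2 ms, Tprop = 10 ms
RTT = 2 * Tprop = 2 * 10 = 20 ms
U = Ttrans / (Ttrans + RTT)
U = 2 / (2 + 20)
U = 2 / 22 = 0.090909
U% = 9.09%

9.09


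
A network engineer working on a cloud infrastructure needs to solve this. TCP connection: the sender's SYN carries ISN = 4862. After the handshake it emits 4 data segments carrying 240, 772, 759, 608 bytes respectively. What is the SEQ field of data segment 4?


The SYN occupies sequence number ISN = 4862, so the first data byte is ISN + 1 = 4863.
SEQ of data segment i = (ISN + 1) + sum of payload sizes of segments 1..i-1.
Segment 1: SEQ = 4863, payload = 240 bytes
Segment 2: SEQ = 5103, payload = 772 bytes
Segment 3: SEQ = 5875, payload = 759 bytes
Segment 4: SEQ = 6634, payload = 608 bytes
SEQ of segment 4 = 4863 + 240 + 772 + 759 = 6634

6634


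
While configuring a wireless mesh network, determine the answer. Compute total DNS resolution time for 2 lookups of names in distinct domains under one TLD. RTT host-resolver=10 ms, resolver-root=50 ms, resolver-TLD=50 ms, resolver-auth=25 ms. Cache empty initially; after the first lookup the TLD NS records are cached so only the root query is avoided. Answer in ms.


Lookup 1 (cold cache): local + root + TLD + auth = 10 + 50 + 50 + 25 = 135 ms
Lookups 2..2 (TLD NS cached -> skip root; new domain -> still ask TLD and auth): local + TLD + auth = 10 + 50 + 25 = 85 ms each
Remaining 1 lookups: 1 * 85 = 85 ms
Total = 135 + 85 = 220 ms

220


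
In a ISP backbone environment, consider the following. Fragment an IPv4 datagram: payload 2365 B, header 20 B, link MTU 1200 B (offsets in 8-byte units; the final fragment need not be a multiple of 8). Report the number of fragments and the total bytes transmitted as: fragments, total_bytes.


Max data per non-final fragment = floor((MTU - header)/8)*8 = floor((1200 - 20)/8)*8 = floor(1180/8)*8 = 1176 B
Final fragment needs no 8-byte alignment: it can carry up to MTU - header = 1180 B
Non-final fragments needed = ceil((payload - 1180) / 1176) = ceil(1185/1176) = ceil(1.0077) = 2
Number of fragments = 2 + 1 = 3
Fragment sizes (data): 2 * 1176 B + 13 B (last, 13 <= 1180 OK)
Total bytes sent = payload + n_frags * header = 2365 + 3*20 = 2365 + 60 = 2425 B

3, 2425


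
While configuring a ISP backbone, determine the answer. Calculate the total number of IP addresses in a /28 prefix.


Given: CIDR prefix /28
Host bits = 32 - 28 = 4
Total addresses = 2^4 = 16

16


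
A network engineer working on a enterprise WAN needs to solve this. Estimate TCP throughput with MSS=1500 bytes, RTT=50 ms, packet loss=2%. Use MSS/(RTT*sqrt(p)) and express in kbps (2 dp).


Given: MSS = 1500 bytes, RTT = 50 ms, loss = 2%
RTT in seconds = 50 / 1000 = 0.05
Loss rate = 2% = 0.02
sqrt(loss) = sqrt(0.02) = 0.141421356237
Throughput (bytes/s) = 1500 / (0.05 * 0.141421356237) = 212132.0344
Throughput (kbps) = 212132.0344 * 8 / 1000 = 1697.056275 -> 1697.06 kbps (2 dp)

1697.06


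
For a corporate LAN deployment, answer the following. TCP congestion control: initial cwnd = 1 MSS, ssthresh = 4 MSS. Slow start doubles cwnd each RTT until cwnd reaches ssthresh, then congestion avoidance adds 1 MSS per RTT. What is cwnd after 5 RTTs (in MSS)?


RTT 0: cwnd = 1 MSS (initial)
RTT 1: cwnd = 2 MSS (slow start, doubled)
RTT 2: cwnd = 4 MSS (slow start, doubled)
RTT 3: cwnd = 5 MSS (congestion avoidance, +1)
RTT 4: cwnd = 6 MSS (congestion avoidance, +1)
RTT 5: cwnd = 7 MSS (congestion avoidance, +1)

7


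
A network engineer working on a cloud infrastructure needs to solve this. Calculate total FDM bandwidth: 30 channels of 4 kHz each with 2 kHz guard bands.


Given: 30 channels, 4 kHz each, guard = 2 kHz
Channel bandwidth = 30 * 4 = 120 kHz
Guard bands = 29 gaps * 2 kHz = 58 kHz
Total = 120 + 58 = 178 kHz

178


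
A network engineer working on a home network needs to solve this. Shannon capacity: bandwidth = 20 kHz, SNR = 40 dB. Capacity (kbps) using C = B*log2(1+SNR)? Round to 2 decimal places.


Given: B = 20 kHz, SNR = 40 dB
SNR linear = 10^(40/10) = 10000
1 + SNR = 10001
log2(10001) = 13.2878566418
C = 20 * 1000 * 13.2878566418 = 265757.1328 bps
C = 265.757133 kbps -> 265.76 kbps (2 dp)

265.76


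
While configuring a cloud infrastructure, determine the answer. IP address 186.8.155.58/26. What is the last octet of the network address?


Given: IP = 186.8.155.58, prefix = /26
Subnet mask = 255.255.255.192
Last octet of IP: 58
Last octet of mask: 192
Network last octet = 58 AND 192 = 0

0


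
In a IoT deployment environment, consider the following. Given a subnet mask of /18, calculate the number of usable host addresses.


Given: subnet mask /18
Host bits = 32 - 18 = 14
Total addresses = 2^14 = 16384
Usable hosts = 16384 - 2 (network + broadcast) = 16382

16382


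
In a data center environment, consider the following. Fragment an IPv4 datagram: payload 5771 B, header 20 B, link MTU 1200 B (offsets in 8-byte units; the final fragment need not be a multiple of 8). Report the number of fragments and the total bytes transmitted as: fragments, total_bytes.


Max data per non-final fragment = floor((MTU - header)/8)*8 = floor((1200 - 20)/8)*8 = floor(1180/8)*8 = 1176 B
Final fragment needs no 8-byte alignment: it can carry up to MTU - header = 1180 B
Non-final fragments needed = ceil((payload - 1180) / 1176) = ceil(4591/1176) = ceil(3.9039) = 4
Number of fragments = 4 + 1 = 5
Fragment sizes (data): 4 * 1176 B + 1067 B (last, 1067 <= 1180 OK)
Total bytes sent = payload + n_frags * header = 5771 + 5*20 = 5771 + 100 = 5871 B

5, 5871


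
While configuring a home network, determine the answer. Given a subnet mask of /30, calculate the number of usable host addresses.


Given: subnet mask /30
Host bits = 32 - 30 = 2
Total addresses = 2^2 = 4
Usable hosts = 4 - 2 (network + broadcast) = 2

2


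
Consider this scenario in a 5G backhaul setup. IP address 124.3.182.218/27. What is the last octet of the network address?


Given: IP = 124.3.182.218, prefix = /27
Subnet mask = 255.255.255.224
Last octet of IP: 218
Last octet of mask: 224
Network last octet = 218 AND 224 = 192

192


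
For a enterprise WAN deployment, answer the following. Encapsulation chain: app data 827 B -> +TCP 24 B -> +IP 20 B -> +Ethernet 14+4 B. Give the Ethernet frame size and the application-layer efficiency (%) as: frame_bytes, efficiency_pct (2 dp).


TCP segment = 827 + 24 = 851 B
IP packet = 851 + 20 = 871 B
Ethernet frame = 871 + 14 + 4 = 889 B
Efficiency = app / frame = 827 / 889 = 0.930259 = 93.0259% -> 93.03% (2 dp)

889, 93.03


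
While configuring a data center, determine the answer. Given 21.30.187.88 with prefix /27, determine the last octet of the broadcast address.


Given: IP = 21.30.187.88, prefix = /27
Host bits = 32 - 27 = 5
Network last octet = 88 AND mask = 64
Host part size = 2^5 - 1 = 31
Broadcast last octet = 64 OR 31 = 95

95


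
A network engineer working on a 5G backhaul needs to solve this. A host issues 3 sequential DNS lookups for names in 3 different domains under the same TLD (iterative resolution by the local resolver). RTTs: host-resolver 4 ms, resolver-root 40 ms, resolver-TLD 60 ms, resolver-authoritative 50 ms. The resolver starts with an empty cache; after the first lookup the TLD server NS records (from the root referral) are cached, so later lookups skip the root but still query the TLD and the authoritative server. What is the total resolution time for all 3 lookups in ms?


Lookup 1 (cold cache): local + root + TLD + auth = 4 + 40 + 60 + 50 = 154 ms
Lookups 2..3 (TLD NS cached -> skip root; new domain -> still ask TLD and auth): local + TLD + auth = 4 + 60 + 50 = 114 ms each
Remaining 2 lookups: 2 * 114 = 228 ms
Total = 154 + 228 = 382 ms

382


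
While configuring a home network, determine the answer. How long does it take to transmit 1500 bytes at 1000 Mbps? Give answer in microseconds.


Given: packet = 1500 bytes, bandwidth = 1000 Mbps
Packet in bits = 1500 * 8 = 12000 bits
Bandwidth = 1000 * 10^6 = 1000000000 bps
Time = 12000 / 1000000000 seconds
Time in us = 12000 * 10^6 / 1000000000 = 12

12


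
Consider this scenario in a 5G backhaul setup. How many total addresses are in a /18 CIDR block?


Given: CIDR prefix /18
Host bits = 32 - 18 = 14
Total addresses = 2^14 = 16384

16384


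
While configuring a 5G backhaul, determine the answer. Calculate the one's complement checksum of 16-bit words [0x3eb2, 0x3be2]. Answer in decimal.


Given words: [0x3eb2, 0x3be2]
Step 1: Sum all words
Raw sum = 16050 + 15330 = 31380
One's complement = ~31380 & 0xFFFF = 34155

34155


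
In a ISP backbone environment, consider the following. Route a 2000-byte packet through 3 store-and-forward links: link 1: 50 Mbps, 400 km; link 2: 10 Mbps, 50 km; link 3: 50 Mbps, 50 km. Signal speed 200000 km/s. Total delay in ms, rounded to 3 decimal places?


Packet = 2000 bytes = 16000 bits. Store-and-forward: sum (t_trans + t_prop) per link.
Link 1: t_trans = 16000/(50*10^6) s = 0.3200 ms; t_prop = 400/200000 s = 2.0000 ms; subtotal = 2.3200 ms
Link 2: t_trans = 16000/(10*10^6) s = 1.6000 ms; t_prop = 50/200000 s = 0.2500 ms; subtotal = 1.8500 ms
Link 3: t_trans = 16000/(50*10^6) s = 0.3200 ms; t_prop = 50/200000 s = 0.2500 ms; subtotal = 0.5700 ms
End-to-end = 2.3200 + 1.8500 + 0.5700 = 4.7400 ms -> 4.740 ms (3 dp)

4.740


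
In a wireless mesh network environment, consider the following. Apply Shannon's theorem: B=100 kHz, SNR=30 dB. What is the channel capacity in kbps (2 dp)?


Given: B = 100 kHz, SNR = 30 dB
SNR linear = 10^(30/10) = 1000
1 + SNR = 1001
log2(1001) = 9.9672262588
C = 100 * 1000 * 9.9672262588 = 996722.6259 bps
C = 996.722626 kbps -> 996.72 kbps (2 dp)

996.72


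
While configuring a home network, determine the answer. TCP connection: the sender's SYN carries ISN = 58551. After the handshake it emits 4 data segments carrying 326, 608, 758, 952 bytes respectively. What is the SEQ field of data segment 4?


The SYN occupies sequence number ISN = 58551, so the first data byte is ISN + 1 = 58552.
SEQ of data segment i = (ISN + 1) + sum of payload sizes of segments 1..i-1.
Segment 1: SEQ = 58552, payload = 326 bytes
Segment 2: SEQ = 58878, payload = 608 bytes
Segment 3: SEQ = 59486, payload = 758 bytes
Segment 4: SEQ = 60244, payload = 952 bytes
SEQ of segment 4 = 58552 + 326 + 608 + 758 = 60244

60244


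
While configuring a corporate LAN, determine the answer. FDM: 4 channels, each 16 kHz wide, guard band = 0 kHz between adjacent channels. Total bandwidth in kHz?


Given: 4 channels, 16 kHz each, guard = 0 kHz
Channel bandwidth = 4 * 16 = 64 kHz
Guard bands = 3 gaps * 0 kHz = 0 kHz
Total = 64 + 0 = 64 kHz

64


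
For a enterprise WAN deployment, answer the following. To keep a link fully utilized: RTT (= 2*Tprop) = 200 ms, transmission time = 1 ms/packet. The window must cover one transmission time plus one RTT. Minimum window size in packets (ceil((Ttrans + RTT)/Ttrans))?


Given: Ttrans = 1 ms, RTT = 200 ms (= 2 * Tprop, Tprop = 100 ms)
Time until first ACK returns = Ttrans + RTT = 1 + 200 = 201 ms
Need W * Ttrans >= Ttrans + RTT  ->  W >= (Ttrans + RTT) / Ttrans
(Ttrans + RTT) / Ttrans = 201 / 1 = 201
W_min = ceil(201) = 201

201


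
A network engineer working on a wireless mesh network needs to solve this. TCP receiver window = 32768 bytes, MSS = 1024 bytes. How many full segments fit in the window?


Given: RWND = 32768 bytes, MSS = 1024 bytes
Full segments = floor(RWND / MSS)
Full segments = floor(32768 / 1024)
Full segments = floor(32.0) = 32

32


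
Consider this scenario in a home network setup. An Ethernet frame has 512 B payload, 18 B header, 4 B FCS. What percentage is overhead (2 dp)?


Given: payload = 512 B, header = 18 B, trailer = 4 B
Overhead bytes = header + trailer = 18 + 4 = 22
Total frame = payload + overhead = 512 + 22 = 534
Overhead % = 22 / 534 * 100 = 4.1199% -> 4.12% (2 dp)

4.12


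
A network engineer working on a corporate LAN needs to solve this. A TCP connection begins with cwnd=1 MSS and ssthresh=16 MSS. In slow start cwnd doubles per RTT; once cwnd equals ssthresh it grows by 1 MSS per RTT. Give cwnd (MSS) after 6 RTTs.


RTT 0: cwnd = 1 MSS (initial)
RTT 1: cwnd = 2 MSS (slow start, doubled)
RTT 2: cwnd = 4 MSS (slow start, doubled)
RTT 3: cwnd = 8 MSS (slow start, doubled)
RTT 4: cwnd = 16 MSS (slow start, doubled)
RTT 5: cwnd = 17 MSS (congestion avoidance, +1)
RTT 6: cwnd = 18 MSS (congestion avoidance, +1)

18


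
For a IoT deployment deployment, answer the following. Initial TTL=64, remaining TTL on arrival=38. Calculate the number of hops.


Given: initial TTL = 64, received TTL = 38
Hops = initial TTL - received TTL
Hops = 64 - 38 = 26

26


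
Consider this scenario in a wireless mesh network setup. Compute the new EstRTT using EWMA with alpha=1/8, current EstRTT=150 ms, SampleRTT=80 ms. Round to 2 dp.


Given: EstRTT = 150 ms, SampleRTT = 80 ms, alpha = 1/8
New EstRTT = (1 - alpha) * EstRTT + alpha * SampleRTT
(7/8) * 150 = 131.25
(1/8) * 80 = 10
New EstRTT = 131.25 + 10 = 141.25 ms -> 141.25 ms (2 dp)

141.25


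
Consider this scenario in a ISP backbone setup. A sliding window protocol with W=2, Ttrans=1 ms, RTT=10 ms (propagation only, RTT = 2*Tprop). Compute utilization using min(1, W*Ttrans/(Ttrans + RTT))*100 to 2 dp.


Given: W = 2, Ttrans = 1 ms, RTT = 10 ms (= 2 * Tprop, Tprop = 5 ms)
Cycle time = Ttrans + RTT = 1 + 10 = 11 ms (first packet sent until its ACK returns)
W * Ttrans = 2 * 1 = 2 ms of sending per cycle
W * Ttrans / (Ttrans + RTT) = 2 / 11 = 0.181818
U = min(1, 0.181818) = 0.181818
U% = 18.18%

18.18


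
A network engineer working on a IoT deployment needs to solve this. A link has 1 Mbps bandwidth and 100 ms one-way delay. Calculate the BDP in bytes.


Given: bandwidth = 1 Mbps, delay = 100 ms
BDP in bits = 1 * 10^6 * 100 / 1000
BDP in bits = 100000
BDP in bytes = 100000 / 8 = 12500

12500


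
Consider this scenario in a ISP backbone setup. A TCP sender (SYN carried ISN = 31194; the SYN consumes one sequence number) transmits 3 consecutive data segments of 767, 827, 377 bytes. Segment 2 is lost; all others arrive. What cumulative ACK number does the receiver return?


SYN uses sequence number 31194; first data byte = ISN + 1 = 31195.
Segment 1: SEQ = 31195, len = 767 B, covers [31195, 31961]
Segment 2: SEQ = 31962, len = 827 B, covers [31962, 32788] [LOST]
Segment 3: SEQ = 32789, len = 377 B, covers [32789, 33165]
In-order data received: bytes [31195, 31961] (segments 1..1).
Segment 2 missing -> gap begins at byte 31962; later segments buffered out of order.
Cumulative ACK = next expected in-order byte = 31195 + 767 = 31962

31962


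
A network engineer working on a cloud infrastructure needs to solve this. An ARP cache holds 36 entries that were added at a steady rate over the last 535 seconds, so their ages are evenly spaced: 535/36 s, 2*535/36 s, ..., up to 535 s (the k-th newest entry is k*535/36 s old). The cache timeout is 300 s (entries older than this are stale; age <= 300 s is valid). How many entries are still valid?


Ages are k * 535/36 s for k = 1..36 (spacing = 14.8611 s).
Entry k is valid iff k * 535/36 <= 300 iff k <= 36 * 300 / 535 = 20.1869
n_valid = floor(20.1869) = 20
(n_stale = 36 - 20 = 16)

20


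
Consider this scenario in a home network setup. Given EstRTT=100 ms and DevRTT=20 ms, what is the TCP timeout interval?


Given: EstRTT = 100 ms, DevRTT = 20 ms
Timeout = EstRTT + 4 * DevRTT
4 * DevRTT = 4 * 20 = 80
Timeout = 100 + 80 = 180 ms

180


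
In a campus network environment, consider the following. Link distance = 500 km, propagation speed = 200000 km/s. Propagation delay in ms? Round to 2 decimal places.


Given: distance = 500 km, speed = 200000 km/s
Delay = distance / speed = 500 / 200000 seconds
Delay in ms = 500 * 1000 / 200000
Delay = 2.5000 ms
Rounded to 2 dp = 2.50 ms

2.50


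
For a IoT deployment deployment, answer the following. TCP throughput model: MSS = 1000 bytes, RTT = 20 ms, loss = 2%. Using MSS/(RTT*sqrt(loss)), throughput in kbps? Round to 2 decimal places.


Given: MSS = 1000 bytes, RTT = 20 ms, loss = 2%
RTT in seconds = 20 / 1000 = 0.02
Loss rate = 2% = 0.02
sqrt(loss) = sqrt(0.02) = 0.141421356237
Throughput (bytes/s) = 1000 / (0.02 * 0.141421356237) = 353553.3906
Throughput (kbps) = 353553.3906 * 8 / 1000 = 2828.427125 -> 2828.43 kbps (2 dp)

2828.43


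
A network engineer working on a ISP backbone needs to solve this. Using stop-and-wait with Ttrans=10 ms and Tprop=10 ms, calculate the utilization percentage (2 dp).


Given: Ttrans = 10 ms, Tprop = 10 ms
RTT = 2 * Tprop = 2 * 10 = 20 ms
U = Ttrans / (Ttrans + RTT)
U = 10 / (10 + 20)
U = 10 / 30 = 0.333333
U% = 33.33%

33.33


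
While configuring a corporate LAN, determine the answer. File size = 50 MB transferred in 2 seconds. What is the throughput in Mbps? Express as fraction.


Given: file = 50 MB, time = 2 s
File in Mb = 50 * 8 = 400 Mb
Throughput = 400 / 2 Mbps
Throughput = 200 Mbps

200


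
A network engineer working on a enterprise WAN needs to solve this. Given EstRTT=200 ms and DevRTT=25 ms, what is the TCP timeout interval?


Given: EstRTT = 200 ms, DevRTT = 25 ms
Timeout = EstRTT + 4 * DevRTT
4 * DevRTT = 4 * 25 = 100
Timeout = 200 + 100 = 300 ms

300


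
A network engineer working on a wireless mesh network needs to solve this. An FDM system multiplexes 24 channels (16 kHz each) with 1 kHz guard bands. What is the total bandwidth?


Given: 24 channels, 16 kHz each, guard = 1 kHz
Channel bandwidth = 24 * 16 = 384 kHz
Guard bands = 23 gaps * 1 kHz = 23 kHz
Total = 384 + 23 = 407 kHz

407


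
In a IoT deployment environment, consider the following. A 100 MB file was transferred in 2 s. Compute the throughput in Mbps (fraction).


Given: file = 100 MB, time = 2 s
File in Mb = 100 * 8 = 800 Mb
Throughput = 800 / 2 Mbps
Throughput = 400 Mbps

400


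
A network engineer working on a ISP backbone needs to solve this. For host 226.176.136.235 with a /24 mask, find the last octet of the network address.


Given: IP = 226.176.136.235, prefix = /24
Subnet mask = 255.255.255.0
Last octet of IP: 235
Last octet of mask: 0
Network last octet = 235 AND 0 = 0

0


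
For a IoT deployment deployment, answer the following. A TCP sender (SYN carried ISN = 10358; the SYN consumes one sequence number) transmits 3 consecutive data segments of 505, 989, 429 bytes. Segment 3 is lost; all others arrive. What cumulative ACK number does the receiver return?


SYN uses sequence number 10358; first data byte = ISN + 1 = 10359.
Segment 1: SEQ = 10359, len = 505 B, covers [10359, 10863]
Segment 2: SEQ = 10864, len = 989 B, covers [10864, 11852]
Segment 3: SEQ = 11853, len = 429 B, covers [11853, 12281] [LOST]
In-order data received: bytes [10359, 11852] (segments 1..2).
Segment 3 missing -> gap begins at byte 11853.
Cumulative ACK = next expected in-order byte = 10359 + 505 + 989 = 11853

11853


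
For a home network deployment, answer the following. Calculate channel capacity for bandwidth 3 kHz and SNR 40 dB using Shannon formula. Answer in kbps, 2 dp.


Given: B = 3 kHz, SNR = 40 dB
SNR linear = 10^(40/10) = 10000
1 + SNR = 10001
log2(10001) = 13.2878566418
C = 3 * 1000 * 13.2878566418 = 39863.5699 bps
C = 39.863570 kbps -> 39.86 kbps (2 dp)

39.86


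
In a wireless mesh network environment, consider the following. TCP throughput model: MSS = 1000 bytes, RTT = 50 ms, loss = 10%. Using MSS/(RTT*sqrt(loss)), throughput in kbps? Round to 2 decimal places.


Given: MSS = 1000 bytes, RTT = 50 ms, loss = 10%
RTT in seconds = 50 / 1000 = 0.05
Loss rate = 10% = 0.1
sqrt(loss) = sqrt(0.1) = 0.316227766017
Throughput (bytes/s) = 1000 / (0.05 * 0.316227766017) = 63245.5532
Throughput (kbps) = 63245.5532 * 8 / 1000 = 505.964426 -> 505.96 kbps (2 dp)

505.96


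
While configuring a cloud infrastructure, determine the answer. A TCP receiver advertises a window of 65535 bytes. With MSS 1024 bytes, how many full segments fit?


Given: RWND = 65535 bytes, MSS = 1024 bytes
Full segments = floor(RWND / MSS)
Full segments = floor(65535 / 1024)
Full segments = floor(63.999) = 63

63


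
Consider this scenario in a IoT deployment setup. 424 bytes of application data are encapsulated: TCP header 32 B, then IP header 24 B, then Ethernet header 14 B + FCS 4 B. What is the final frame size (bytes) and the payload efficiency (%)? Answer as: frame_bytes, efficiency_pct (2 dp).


TCP segment = 424 + 32 = 456 B
IP packet = 456 + 24 = 480 B
Ethernet frame = 480 + 14 + 4 = 498 B
Efficiency = app / frame = 424 / 498 = 0.851406 = 85.1406% -> 85.14% (2 dp)

498, 85.14


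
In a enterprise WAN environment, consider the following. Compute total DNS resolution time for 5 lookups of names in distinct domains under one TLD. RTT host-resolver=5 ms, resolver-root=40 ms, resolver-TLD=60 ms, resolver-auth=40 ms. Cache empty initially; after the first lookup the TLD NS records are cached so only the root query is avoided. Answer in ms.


Lookup 1 (cold cache): local + root + TLD + auth = 5 + 40 + 60 + 40 = 145 ms
Lookups 2..5 (TLD NS cached -> skip root; new domain -> still ask TLD and auth): local + TLD + auth = 5 + 60 + 40 = 105 ms each
Remaining 4 lookups: 4 * 105 = 420 ms
Total = 145 + 420 = 565 ms

565


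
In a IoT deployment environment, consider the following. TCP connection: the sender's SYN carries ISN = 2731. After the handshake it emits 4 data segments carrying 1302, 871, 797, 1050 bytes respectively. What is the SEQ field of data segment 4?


The SYN occupies sequence number ISN = 2731, so the first data byte is ISN + 1 = 2732.
SEQ of data segment i = (ISN + 1) + sum of payload sizes of segments 1..i-1.
Segment 1: SEQ = 2732, payload = 1302 bytes
Segment 2: SEQ = 4034, payload = 871 bytes
Segment 3: SEQ = 4905, payload = 797 bytes
Segment 4: SEQ = 5702, payload = 1050 bytes
SEQ of segment 4 = 2732 + 1302 + 871 + 797 = 5702

5702


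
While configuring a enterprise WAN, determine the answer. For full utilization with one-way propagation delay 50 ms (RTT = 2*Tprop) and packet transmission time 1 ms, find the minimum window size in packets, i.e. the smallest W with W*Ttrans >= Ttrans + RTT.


Given: Ttrans = 1 ms, RTT = 100 ms (= 2 * Tprop, Tprop = 50 ms)
Time until first ACK returns = Ttrans + RTT = 1 + 100 = 101 ms
Need W * Ttrans >= Ttrans + RTT  ->  W >= (Ttrans + RTT) / Ttrans
(Ttrans + RTT) / Ttrans = 101 / 1 = 101
W_min = ceil(101) = 101

101


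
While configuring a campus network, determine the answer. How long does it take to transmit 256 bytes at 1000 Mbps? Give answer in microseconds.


Given: packet = 256 bytes, bandwidth = 1000 Mbps
Packet in bits = 256 * 8 = 2048 bits
Bandwidth = 1000 * 10^6 = 1000000000 bps
Time = 2048 / 1000000000 seconds
Time in us = 2048 * 10^6 / 1000000000 = 2.048

2.048


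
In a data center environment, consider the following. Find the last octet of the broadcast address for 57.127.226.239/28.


Given: IP = 57.127.226.239, prefix = /28
Host bits = 32 - 28 = 4
Network last octet = 239 AND mask = 224
Host part size = 2^4 - 1 = 15
Broadcast last octet = 224 OR 15 = 239

239


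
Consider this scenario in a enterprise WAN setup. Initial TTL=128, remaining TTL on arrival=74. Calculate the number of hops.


Given: initial TTL = 128, received TTL = 74
Hops = initial TTL - received TTL
Hops = 128 - 74 = 54

54


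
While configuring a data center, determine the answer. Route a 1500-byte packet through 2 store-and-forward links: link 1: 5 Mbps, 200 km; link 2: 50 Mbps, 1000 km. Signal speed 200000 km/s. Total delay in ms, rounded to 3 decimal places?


Packet = 1500 bytes = 12000 bits. Store-and-forward: sum (t_trans + t_prop) per link.
Link 1: t_trans = 12000/(5*10^6) s = 2.4000 ms; t_prop = 200/200000 s = 1.0000 ms; subtotal = 3.4000 ms
Link 2: t_trans = 12000/(50*10^6) s = 0.2400 ms; t_prop = 1000/200000 s = 5.0000 ms; subtotal = 5.2400 ms
End-to-end = 3.4000 + 5.2400 = 8.6400 ms -> 8.640 ms (3 dp)

8.640


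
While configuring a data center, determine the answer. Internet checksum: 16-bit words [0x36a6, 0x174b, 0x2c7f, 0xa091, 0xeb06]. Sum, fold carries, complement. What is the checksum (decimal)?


Given words: [0x36a6, 0x174b, 0x2c7f, 0xa091, 0xeb06]
Step 1: Sum all words
Raw sum = 13990 + 5963 + 11391 + 41105 + 60166 = 132615
Step 2: Fold carry: (1543 + 2) = 1545
One's complement = ~1545 & 0xFFFF = 63990

63990


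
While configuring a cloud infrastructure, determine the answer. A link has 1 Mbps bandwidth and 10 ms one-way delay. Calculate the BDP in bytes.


Given: bandwidth = 1 Mbps, delay = 10 ms
BDP in bits = 1 * 10^6 * 10 / 1000
BDP in bits = 10000
BDP in bytes = 10000 / 8 = 1250

1250


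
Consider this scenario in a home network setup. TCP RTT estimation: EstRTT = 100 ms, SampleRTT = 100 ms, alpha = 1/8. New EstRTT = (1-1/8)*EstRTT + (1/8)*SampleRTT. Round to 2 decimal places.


Given: EstRTT = 100 ms, SampleRTT = 100 ms, alpha = 1/8
New EstRTT = (1 - alpha) * EstRTT + alpha * SampleRTT
(7/8) * 100 = 87.5
(1/8) * 100 = 12.5
New EstRTT = 87.5 + 12.5 = 100 ms -> 100.00 ms (2 dp)

100.00


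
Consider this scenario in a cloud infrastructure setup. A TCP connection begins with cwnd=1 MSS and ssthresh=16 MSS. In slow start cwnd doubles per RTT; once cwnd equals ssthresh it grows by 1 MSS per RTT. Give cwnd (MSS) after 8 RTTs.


RTT 0: cwnd = 1 MSS (initial)
RTT 1: cwnd = 2 MSS (slow start, doubled)
RTT 2: cwnd = 4 MSS (slow start, doubled)
RTT 3: cwnd = 8 MSS (slow start, doubled)
RTT 4: cwnd = 16 MSS (slow start, doubled)
RTT 5: cwnd = 17 MSS (congestion avoidance, +1)
RTT 6: cwnd = 18 MSS (congestion avoidance, +1)
RTT 7: cwnd = 19 MSS (congestion avoidance, +1)
RTT 8: cwnd = 20 MSS (congestion avoidance, +1)

20


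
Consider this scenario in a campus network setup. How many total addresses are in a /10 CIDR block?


Given: CIDR prefix /10
Host bits = 32 - 10 = 22
Total addresses = 2^22 = 4194304

4194304


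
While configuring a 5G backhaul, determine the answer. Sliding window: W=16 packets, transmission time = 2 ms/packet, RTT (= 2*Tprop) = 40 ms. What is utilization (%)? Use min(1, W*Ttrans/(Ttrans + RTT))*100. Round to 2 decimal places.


Given: W = 16, Ttrans = 2 ms, RTT = 40 ms (= 2 * Tprop, Tprop = 20 ms)
Cycle time = Ttrans + RTT = 2 + 40 = 42 ms (first packet sent until its ACK returns)
W * Ttrans = 16 * 2 = 32 ms of sending per cycle
W * Ttrans / (Ttrans + RTT) = 32 / 42 = 0.761905
U = min(1, 0.761905) = 0.761905
U% = 76.19%

76.19


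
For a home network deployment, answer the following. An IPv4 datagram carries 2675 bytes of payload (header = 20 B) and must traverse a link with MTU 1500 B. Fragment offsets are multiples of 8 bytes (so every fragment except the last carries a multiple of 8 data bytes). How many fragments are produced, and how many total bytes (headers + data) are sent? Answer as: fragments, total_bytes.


Max data per non-final fragment = floor((MTU - header)/8)*8 = floor((1500 - 20)/8)*8 = floor(1480/8)*8 = 1480 B
Final fragment needs no 8-byte alignment: it can carry up to MTU - header = 1480 B
Non-final fragments needed = ceil((payload - 1480) / 1480) = ceil(1195/1480) = ceil(0.8074) = 1
Number of fragments = 1 + 1 = 2
Fragment sizes (data): 1 * 1480 B + 1195 B (last, 1195 <= 1480 OK)
Total bytes sent = payload + n_frags * header = 2675 + 2*20 = 2675 + 40 = 2715 B

2, 2715


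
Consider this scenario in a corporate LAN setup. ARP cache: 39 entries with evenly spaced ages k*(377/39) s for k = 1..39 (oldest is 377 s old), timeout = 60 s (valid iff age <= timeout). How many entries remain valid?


Ages are k * 377/39 s for k = 1..39 (spacing = 9.6667 s).
Entry k is valid iff k * 377/39 <= 60 iff k <= 39 * 60 / 377 = 6.2069
n_valid = floor(6.2069) = 6
(n_stale = 39 - 6 = 33)

6


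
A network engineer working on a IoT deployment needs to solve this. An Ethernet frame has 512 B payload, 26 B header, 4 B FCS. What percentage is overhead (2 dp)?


Given: payload = 512 B, header = 26 B, trailer = 4 B
Overhead bytes = header + trailer = 26 + 4 = 30
Total frame = payload + overhead = 512 + 30 = 542
Overhead % = 30 / 542 * 100 = 5.5351% -> 5.54% (2 dp)

5.54


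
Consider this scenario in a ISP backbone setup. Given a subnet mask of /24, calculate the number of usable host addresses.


Given: subnet mask /24
Host bits = 32 - 24 = 8
Total addresses = 2^8 = 256
Usable hosts = 256 - 2 (network + broadcast) = 254

254


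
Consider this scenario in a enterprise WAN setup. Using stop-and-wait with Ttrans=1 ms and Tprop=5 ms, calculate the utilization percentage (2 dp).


Given: Ttrans = 1 ms, Tprop = 5 ms
RTT = 2 * Tprop = 2 * 5 = 10 ms
U = Ttrans / (Ttrans + RTT)
U = 1 / (1 + 10)
U = 1 / 11 = 0.090909
U% = 9.09%

9.09


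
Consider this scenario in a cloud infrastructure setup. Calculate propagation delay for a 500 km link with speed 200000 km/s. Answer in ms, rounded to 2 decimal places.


Given: distance = 500 km, speed = 200000 km/s
Delay = distance / speed = 500 / 200000 seconds
Delay in ms = 500 * 1000 / 200000
Delay = 2.5000 ms
Rounded to 2 dp = 2.50 ms

2.50


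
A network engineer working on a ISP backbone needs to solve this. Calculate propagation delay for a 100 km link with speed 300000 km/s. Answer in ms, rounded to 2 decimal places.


Given: distance = 100 km, speed = 300000 km/s
Delay = distance / speed = 100 / 300000 seconds
Delay in ms = 100 * 1000 / 300000
Delay = 0.3333 ms
Rounded to 2 dp = 0.33 ms

0.33


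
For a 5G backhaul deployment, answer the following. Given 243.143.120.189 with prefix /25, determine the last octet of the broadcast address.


Given: IP = 243.143.120.189, prefix = /25
Host bits = 32 - 25 = 7
Network last octet = 189 AND mask = 128
Host part size = 2^7 - 1 = 127
Broadcast last octet = 128 OR 127 = 255

255


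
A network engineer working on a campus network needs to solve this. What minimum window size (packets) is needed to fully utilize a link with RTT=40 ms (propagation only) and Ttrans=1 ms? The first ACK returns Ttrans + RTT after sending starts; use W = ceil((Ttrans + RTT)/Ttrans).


Given: Ttrans = 1 ms, RTT = 40 ms (= 2 * Tprop, Tprop = 20 ms)
Time until first ACK returns = Ttrans + RTT = 1 + 40 = 41 ms
Need W * Ttrans >= Ttrans + RTT  ->  W >= (Ttrans + RTT) / Ttrans
(Ttrans + RTT) / Ttrans = 41 / 1 = 41
W_min = ceil(41) = 41

41


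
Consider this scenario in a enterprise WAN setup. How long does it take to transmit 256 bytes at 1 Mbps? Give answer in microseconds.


Given: packet = 256 bytes, bandwidth = 1 Mbps
Packet in bits = 256 * 8 = 2048 bits
Bandwidth = 1 * 10^6 = 1000000 bps
Time = 2048 / 1000000 seconds
Time in us = 2048 * 10^6 / 1000000 = 2048

2048


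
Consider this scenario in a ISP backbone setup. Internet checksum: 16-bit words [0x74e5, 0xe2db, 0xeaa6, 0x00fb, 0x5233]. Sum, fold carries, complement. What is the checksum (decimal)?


Given words: [0x74e5, 0xe2db, 0xeaa6, 0x00fb, 0x5233]
Step 1: Sum all words
Raw sum = 29925 + 58075 + 60070 + 251 + 21043 = 169364
Step 2: Fold carry: (38292 + 2) = 38294
One's complement = ~38294 & 0xFFFF = 27241

27241


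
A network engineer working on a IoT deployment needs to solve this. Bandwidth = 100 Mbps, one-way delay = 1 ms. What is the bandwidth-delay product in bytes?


Given: bandwidth = 100 Mbps, delay = 1 ms
BDP in bits = 100 * 10^6 * 1 / 1000
BDP in bits = 100000
BDP in bytes = 100000 / 8 = 12500

12500


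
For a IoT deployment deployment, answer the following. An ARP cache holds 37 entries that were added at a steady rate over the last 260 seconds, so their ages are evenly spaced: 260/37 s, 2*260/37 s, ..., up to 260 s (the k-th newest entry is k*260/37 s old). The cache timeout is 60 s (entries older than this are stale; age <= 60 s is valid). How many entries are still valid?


Ages are k * 260/37 s for k = 1..37 (spacing = 7.0270 s).
Entry k is valid iff k * 260/37 <= 60 iff k <= 37 * 60 / 260 = 8.5385
n_valid = floor(8.5385) = 8
(n_stale = 37 - 8 = 29)

8


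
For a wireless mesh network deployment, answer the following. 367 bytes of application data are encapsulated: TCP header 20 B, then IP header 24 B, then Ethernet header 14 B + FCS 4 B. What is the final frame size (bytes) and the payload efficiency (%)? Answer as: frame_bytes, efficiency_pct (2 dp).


TCP segment = 367 + 20 = 387 B
IP packet = 387 + 24 = 411 B
Ethernet frame = 411 + 14 + 4 = 429 B
Efficiency = app / frame = 367 / 429 = 0.855478 = 85.5478% -> 85.55% (2 dp)

429, 85.55


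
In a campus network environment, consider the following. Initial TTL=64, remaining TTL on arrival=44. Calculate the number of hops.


Given: initial TTL = 64, received TTL = 44
Hops = initial TTL - received TTL
Hops = 64 - 44 = 20

20


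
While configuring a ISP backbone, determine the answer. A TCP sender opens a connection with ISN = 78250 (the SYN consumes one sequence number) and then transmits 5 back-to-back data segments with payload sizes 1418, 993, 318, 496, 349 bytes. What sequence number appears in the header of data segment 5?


The SYN occupies sequence number ISN = 78250, so the first data byte is ISN + 1 = 78251.
SEQ of data segment i = (ISN + 1) + sum of payload sizes of segments 1..i-1.
Segment 1: SEQ = 78251, payload = 1418 bytes
Segment 2: SEQ = 79669, payload = 993 bytes
Segment 3: SEQ = 80662, payload = 318 bytes
Segment 4: SEQ = 80980, payload = 496 bytes
Segment 5: SEQ = 81476, payload = 349 bytes
SEQ of segment 5 = 78251 + 1418 + 993 + 318 + 496 = 81476

81476


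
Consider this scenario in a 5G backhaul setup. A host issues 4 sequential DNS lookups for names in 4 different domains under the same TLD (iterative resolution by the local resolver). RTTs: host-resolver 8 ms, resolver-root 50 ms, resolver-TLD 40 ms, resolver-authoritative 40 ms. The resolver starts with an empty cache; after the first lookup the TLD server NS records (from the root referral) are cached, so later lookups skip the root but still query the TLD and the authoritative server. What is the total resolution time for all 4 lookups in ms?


Lookup 1 (cold cache): local + root + TLD + auth = 8 + 50 + 40 + 40 = 138 ms
Lookups 2..4 (TLD NS cached -> skip root; new domain -> still ask TLD and auth): local + TLD + auth = 8 + 40 + 40 = 88 ms each
Remaining 3 lookups: 3 * 88 = 264 ms
Total = 138 + 264 = 402 ms

402


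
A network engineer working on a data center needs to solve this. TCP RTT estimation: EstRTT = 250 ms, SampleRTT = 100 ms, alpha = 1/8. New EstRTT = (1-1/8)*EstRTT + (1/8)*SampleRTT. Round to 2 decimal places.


Given: EstRTT = 250 ms, SampleRTT = 100 ms, alpha = 1/8
New EstRTT = (1 - alpha) * EstRTT + alpha * SampleRTT
(7/8) * 250 = 218.75
(1/8) * 100 = 12.5
New EstRTT = 218.75 + 12.5 = 231.25 ms -> 231.25 ms (2 dp)

231.25
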